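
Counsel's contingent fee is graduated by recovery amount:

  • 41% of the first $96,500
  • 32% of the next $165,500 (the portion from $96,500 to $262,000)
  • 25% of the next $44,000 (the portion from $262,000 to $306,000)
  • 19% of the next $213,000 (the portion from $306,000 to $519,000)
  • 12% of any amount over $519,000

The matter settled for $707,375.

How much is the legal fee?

$166,600.00

First $96,500 at 41% = $39,565.00
Next $165,500 at 32% = $52,960.00
Next $44,000 at 25% = $11,000.00
Next $213,000 at 19% = $40,470.00
Remaining $188,375 at 12% = $22,605.00
Fee: $39,565.00 + $52,960.00 + $11,000.00 + $40,470.00 + $22,605.00 = $166,600.00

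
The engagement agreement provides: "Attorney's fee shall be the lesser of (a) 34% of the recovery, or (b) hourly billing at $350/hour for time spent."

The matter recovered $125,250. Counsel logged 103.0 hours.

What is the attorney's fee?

(a) 34% of $125,250 = $42,585.00
(b) 103.0 × $350 = $36,050.00
The lesser is (b): $36,050.00.

$36,050.00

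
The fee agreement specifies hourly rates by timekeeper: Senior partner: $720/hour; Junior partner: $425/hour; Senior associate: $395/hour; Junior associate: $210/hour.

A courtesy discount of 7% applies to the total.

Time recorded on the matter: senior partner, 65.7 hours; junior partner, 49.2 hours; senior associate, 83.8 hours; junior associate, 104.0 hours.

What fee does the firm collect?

$114,534.15

Senior partner: 65.7 × $720 = $47,304.00
Junior partner: 49.2 × $425 = $20,910.00
Senior associate: 83.8 × $395 = $33,101.00
Junior associate: 104.0 × $210 = $21,840.00
Subtotal: $123,155.00
Less 7% discount: −$8,620.85
Total: $123,155.00 − $8,620.85 = $114,534.15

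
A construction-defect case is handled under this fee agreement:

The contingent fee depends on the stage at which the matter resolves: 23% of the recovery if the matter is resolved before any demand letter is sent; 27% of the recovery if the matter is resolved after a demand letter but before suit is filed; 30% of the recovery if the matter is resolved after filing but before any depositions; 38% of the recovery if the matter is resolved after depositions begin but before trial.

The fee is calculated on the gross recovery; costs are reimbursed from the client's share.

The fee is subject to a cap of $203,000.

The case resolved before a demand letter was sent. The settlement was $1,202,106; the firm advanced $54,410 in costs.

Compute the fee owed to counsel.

$203,000.00

Fee base is the gross recovery, $1,202,106; costs are reimbursed separately.
The matter resolved before a demand letter was sent, so the 23% rate applies.
$1,202,106 × 23% = $276,484.38
$276,484.38 exceeds the $203,000 cap, so the fee is capped at $203,000.00.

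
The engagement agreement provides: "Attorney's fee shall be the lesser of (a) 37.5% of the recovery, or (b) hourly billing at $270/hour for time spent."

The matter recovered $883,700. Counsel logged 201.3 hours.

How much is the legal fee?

$54,351.00

(a) 37.5% of $883,700 = $331,387.50
(b) 201.3 × $270 = $54,351.00
The lesser is (b): $54,351.00.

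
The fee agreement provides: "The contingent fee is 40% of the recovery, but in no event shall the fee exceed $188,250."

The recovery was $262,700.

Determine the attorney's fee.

$105,080.00

40% of $262,700 = $105,080.00
That is under the $188,250 cap.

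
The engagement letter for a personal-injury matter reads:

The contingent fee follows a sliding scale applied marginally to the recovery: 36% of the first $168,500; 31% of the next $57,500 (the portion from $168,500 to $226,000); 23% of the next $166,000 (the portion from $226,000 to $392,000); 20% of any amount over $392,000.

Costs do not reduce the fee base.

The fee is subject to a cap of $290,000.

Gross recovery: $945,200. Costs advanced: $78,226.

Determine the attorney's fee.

$227,305.00

Fee base is the gross recovery, $945,200; costs are reimbursed separately.
First $168,500 at 36% = $60,660.00
Next $57,500 at 31% = $17,825.00
Next $166,000 at 23% = $38,180.00
Remaining $553,200 at 20% = $110,640.00
Fee: $60,660.00 + $17,825.00 + $38,180.00 + $110,640.00 = $227,305.00
$227,305.00 is under the $290,000 cap.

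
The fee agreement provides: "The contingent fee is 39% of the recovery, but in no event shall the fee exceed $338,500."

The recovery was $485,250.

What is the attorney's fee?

39% of $485,250 = $189,247.50
That is under the $338,500 cap.

$189,247.50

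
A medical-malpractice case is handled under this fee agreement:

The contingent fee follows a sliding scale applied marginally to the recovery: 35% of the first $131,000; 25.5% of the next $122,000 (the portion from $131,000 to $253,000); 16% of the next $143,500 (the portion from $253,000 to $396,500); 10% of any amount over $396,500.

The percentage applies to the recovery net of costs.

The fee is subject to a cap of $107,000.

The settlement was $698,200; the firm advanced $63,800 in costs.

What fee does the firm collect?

$107,000.00

Fee base (net of costs): $698,200 − $63,800 = $634,400
First $131,000 at 35% = $45,850.00
Next $122,000 at 25.5% = $31,110.00
Next $143,500 at 16% = $22,960.00
Remaining $237,900 at 10% = $23,790.00
Fee: $45,850.00 + $31,110.00 + $22,960.00 + $23,790.00 = $123,710.00
$123,710.00 exceeds the $107,000 cap, so the fee is capped at $107,000.00.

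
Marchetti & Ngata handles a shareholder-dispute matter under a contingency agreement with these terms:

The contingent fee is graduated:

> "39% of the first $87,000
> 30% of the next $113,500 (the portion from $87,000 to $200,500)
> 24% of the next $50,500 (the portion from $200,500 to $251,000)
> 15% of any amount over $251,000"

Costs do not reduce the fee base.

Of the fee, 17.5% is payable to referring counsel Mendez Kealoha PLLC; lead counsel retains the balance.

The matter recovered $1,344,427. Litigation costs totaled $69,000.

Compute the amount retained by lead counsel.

$201,394.09

Fee base is the gross recovery, $1,344,427; costs are reimbursed separately.
First $87,000 at 39% = $33,930.00
Next $113,500 at 30% = $34,050.00
Next $50,500 at 24% = $12,120.00
Remaining $1,093,427 at 15% = $164,014.05
Fee: $33,930.00 + $34,050.00 + $12,120.00 + $164,014.05 = $244,114.05
Referral share: 17.5% of $244,114.05 = $42,719.96; lead counsel retains $244,114.05 − $42,719.96 = $201,394.09.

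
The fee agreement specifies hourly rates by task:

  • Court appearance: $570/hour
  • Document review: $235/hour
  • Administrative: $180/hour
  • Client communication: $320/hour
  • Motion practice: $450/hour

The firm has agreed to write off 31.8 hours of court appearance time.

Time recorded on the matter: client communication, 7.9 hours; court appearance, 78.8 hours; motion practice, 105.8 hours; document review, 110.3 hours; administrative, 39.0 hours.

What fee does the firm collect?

$109,868.50

Court appearance: 78.8 × $570 = $44,916.00
Document review: 110.3 × $235 = $25,920.50
Administrative: 39.0 × $180 = $7,020.00
Client communication: 7.9 × $320 = $2,528.00
Motion practice: 105.8 × $450 = $47,610.00
Subtotal: $127,994.50
Write-off: 31.8 × $570 = $18,126.00
Total: $127,994.50 − $18,126.00 = $109,868.50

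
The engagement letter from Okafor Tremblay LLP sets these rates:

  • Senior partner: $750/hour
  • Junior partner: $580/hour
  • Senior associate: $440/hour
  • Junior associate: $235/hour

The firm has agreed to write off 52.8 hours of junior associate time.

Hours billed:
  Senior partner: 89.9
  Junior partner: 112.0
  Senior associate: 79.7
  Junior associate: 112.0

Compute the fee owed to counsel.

$181,365.00

Senior partner: 89.9 × $750 = $67,425.00
Junior partner: 112.0 × $580 = $64,960.00
Senior associate: 79.7 × $440 = $35,068.00
Junior associate: 112.0 × $235 = $26,320.00
Subtotal: $193,773.00
Write-off: 52.8 × $235 = $12,408.00
Total: $193,773.00 − $12,408.00 = $181,365.00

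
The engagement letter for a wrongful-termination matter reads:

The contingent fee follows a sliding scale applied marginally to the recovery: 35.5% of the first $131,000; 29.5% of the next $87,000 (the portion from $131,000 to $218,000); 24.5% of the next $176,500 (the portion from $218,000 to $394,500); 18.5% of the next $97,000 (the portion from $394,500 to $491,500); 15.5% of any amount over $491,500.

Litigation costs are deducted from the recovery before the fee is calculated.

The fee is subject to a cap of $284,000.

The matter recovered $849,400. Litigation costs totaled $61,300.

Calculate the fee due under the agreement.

$179,330.50

Fee base (net of costs): $849,400 − $61,300 = $788,100
First $131,000 at 35.5% = $46,505.00
Next $87,000 at 29.5% = $25,665.00
Next $176,500 at 24.5% = $43,242.50
Next $97,000 at 18.5% = $17,945.00
Remaining $296,600 at 15.5% = $45,973.00
Fee: $46,505.00 + $25,665.00 + $43,242.50 + $17,945.00 + $45,973.00 = $179,330.50
$179,330.50 is under the $284,000 cap.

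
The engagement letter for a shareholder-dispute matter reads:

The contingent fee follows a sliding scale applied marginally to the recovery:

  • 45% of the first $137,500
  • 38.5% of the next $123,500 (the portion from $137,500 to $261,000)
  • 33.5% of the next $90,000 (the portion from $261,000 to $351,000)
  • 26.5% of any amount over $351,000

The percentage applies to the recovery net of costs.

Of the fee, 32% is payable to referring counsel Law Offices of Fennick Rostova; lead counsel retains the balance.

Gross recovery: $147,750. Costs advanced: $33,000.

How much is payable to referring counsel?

$16,524.00

Fee base (net of costs): $147,750 − $33,000 = $114,750
First $114,750 at 45% = $51,637.50
Referral share: 32% of $51,637.50 = $16,524.00; lead counsel retains $51,637.50 − $16,524.00 = $35,113.50.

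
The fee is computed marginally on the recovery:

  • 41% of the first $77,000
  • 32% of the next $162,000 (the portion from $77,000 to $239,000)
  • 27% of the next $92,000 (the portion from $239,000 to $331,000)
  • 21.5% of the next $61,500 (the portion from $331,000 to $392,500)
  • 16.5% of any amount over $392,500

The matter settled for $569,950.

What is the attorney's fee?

First $77,000 at 41% = $31,570.00
Next $162,000 at 32% = $51,840.00
Next $92,000 at 27% = $24,840.00
Next $61,500 at 21.5% = $13,222.50
Remaining $177,450 at 16.5% = $29,279.25
Fee: $31,570.00 + $51,840.00 + $24,840.00 + $13,222.50 + $29,279.25 = $150,751.75

$150,751.75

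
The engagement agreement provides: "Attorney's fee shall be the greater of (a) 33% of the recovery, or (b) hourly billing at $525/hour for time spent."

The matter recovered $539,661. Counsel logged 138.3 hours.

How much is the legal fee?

$178,088.13

(a) 33% of $539,661 = $178,088.13
(b) 138.3 × $525 = $72,607.50
The greater is (a): $178,088.13.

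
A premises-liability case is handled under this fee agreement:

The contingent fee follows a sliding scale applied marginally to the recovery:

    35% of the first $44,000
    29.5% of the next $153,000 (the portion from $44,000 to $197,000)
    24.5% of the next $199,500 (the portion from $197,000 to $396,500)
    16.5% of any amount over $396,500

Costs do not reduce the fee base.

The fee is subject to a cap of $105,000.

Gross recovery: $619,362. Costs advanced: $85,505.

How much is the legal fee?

Fee base is the gross recovery, $619,362; costs are reimbursed separately.
First $44,000 at 35% = $15,400.00
Next $153,000 at 29.5% = $45,135.00
Next $199,500 at 24.5% = $48,877.50
Remaining $222,862 at 16.5% = $36,772.23
Fee: $15,400.00 + $45,135.00 + $48,877.50 + $36,772.23 = $146,184.73
$146,184.73 exceeds the $105,000 cap, so the fee is capped at $105,000.00.

$105,000.00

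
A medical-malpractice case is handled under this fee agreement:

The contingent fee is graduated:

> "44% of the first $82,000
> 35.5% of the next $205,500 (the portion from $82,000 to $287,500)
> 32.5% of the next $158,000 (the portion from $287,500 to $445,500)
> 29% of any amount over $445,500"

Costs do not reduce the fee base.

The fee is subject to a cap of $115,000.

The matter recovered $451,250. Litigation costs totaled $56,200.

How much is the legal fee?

Fee base is the gross recovery, $451,250; costs are reimbursed separately.
First $82,000 at 44% = $36,080.00
Next $205,500 at 35.5% = $72,952.50
Next $158,000 at 32.5% = $51,350.00
Remaining $5,750 at 29% = $1,667.50
Fee: $36,080.00 + $72,952.50 + $51,350.00 + $1,667.50 = $162,050.00
$162,050.00 exceeds the $115,000 cap, so the fee is capped at $115,000.00.

$115,000.00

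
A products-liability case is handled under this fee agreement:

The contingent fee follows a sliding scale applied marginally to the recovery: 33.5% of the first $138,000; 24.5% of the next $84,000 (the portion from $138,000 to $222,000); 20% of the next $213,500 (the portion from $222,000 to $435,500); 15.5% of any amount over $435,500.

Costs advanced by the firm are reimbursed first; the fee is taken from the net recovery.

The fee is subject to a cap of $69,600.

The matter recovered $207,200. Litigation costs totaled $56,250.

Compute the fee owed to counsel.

$49,402.75

Fee base (net of costs): $207,200 − $56,250 = $150,950
First $138,000 at 33.5% = $46,230.00
Remaining $12,950 at 24.5% = $3,172.75
Fee: $46,230.00 + $3,172.75 = $49,402.75
$49,402.75 is under the $69,600 cap.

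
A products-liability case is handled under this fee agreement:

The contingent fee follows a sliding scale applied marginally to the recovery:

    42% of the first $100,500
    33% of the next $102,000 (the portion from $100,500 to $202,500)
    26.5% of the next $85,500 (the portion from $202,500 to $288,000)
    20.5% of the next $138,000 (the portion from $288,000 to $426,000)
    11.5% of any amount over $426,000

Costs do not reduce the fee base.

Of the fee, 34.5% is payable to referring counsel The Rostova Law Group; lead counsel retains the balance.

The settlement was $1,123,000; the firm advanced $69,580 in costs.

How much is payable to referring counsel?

Fee base is the gross recovery, $1,123,000; costs are reimbursed separately.
First $100,500 at 42% = $42,210.00
Next $102,000 at 33% = $33,660.00
Next $85,500 at 26.5% = $22,657.50
Next $138,000 at 20.5% = $28,290.00
Remaining $697,000 at 11.5% = $80,155.00
Fee: $42,210.00 + $33,660.00 + $22,657.50 + $28,290.00 + $80,155.00 = $206,972.50
Referral share: 34.5% of $206,972.50 = $71,405.51; lead counsel retains $206,972.50 − $71,405.51 = $135,566.99.

$71,405.51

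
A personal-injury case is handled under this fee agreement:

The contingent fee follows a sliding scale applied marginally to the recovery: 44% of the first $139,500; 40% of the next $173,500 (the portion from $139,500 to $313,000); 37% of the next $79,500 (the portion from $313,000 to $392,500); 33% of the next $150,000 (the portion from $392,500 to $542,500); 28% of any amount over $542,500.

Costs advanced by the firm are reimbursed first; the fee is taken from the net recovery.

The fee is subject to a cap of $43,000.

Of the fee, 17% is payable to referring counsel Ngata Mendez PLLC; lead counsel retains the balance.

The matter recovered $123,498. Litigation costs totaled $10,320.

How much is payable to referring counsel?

$7,310.00

Fee base (net of costs): $123,498 − $10,320 = $113,178
First $113,178 at 44% = $49,798.32
$49,798.32 exceeds the $43,000 cap, so the fee is capped at $43,000.00.
Referral share: 17% of $43,000.00 = $7,310.00; lead counsel retains $43,000.00 − $7,310.00 = $35,690.00.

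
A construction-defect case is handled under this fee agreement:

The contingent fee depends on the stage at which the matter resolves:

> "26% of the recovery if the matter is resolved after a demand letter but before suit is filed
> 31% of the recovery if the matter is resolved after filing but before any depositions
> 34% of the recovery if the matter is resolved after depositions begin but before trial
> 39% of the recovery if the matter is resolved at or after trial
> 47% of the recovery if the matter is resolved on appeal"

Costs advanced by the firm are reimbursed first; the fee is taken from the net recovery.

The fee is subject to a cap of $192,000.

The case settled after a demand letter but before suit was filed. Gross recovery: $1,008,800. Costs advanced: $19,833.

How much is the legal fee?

$192,000.00

Fee base (net of costs): $1,008,800 − $19,833 = $988,967
The matter settled after a demand letter but before suit was filed, so the 26% rate applies.
$988,967 × 26% = $257,131.42
$257,131.42 exceeds the $192,000 cap, so the fee is capped at $192,000.00.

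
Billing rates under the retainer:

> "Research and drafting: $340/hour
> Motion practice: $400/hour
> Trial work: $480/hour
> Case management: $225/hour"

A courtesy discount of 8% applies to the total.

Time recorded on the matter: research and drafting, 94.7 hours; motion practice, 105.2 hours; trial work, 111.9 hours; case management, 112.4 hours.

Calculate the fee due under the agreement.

Research and drafting: 94.7 × $340 = $32,198.00
Motion practice: 105.2 × $400 = $42,080.00
Trial work: 111.9 × $480 = $53,712.00
Case management: 112.4 × $225 = $25,290.00
Subtotal: $153,280.00
Less 8% discount: −$12,262.40
Total: $153,280.00 − $12,262.40 = $141,017.60

$141,017.60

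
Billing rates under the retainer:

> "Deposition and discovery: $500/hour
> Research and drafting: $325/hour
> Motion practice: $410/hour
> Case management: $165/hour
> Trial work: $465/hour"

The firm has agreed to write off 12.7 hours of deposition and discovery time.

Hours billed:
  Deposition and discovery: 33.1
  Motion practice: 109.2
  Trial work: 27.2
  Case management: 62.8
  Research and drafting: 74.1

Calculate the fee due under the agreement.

$102,064.50

Deposition and discovery: 33.1 × $500 = $16,550.00
Research and drafting: 74.1 × $325 = $24,082.50
Motion practice: 109.2 × $410 = $44,772.00
Case management: 62.8 × $165 = $10,362.00
Trial work: 27.2 × $465 = $12,648.00
Subtotal: $108,414.50
Write-off: 12.7 × $500 = $6,350.00
Total: $108,414.50 − $6,350.00 = $102,064.50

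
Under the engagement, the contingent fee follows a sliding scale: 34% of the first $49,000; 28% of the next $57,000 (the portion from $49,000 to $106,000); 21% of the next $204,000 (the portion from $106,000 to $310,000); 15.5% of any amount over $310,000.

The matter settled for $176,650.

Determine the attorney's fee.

$47,456.50

First $49,000 at 34% = $16,660.00
Next $57,000 at 28% = $15,960.00
Remaining $70,650 at 21% = $14,836.50
Fee: $16,660.00 + $15,960.00 + $14,836.50 = $47,456.50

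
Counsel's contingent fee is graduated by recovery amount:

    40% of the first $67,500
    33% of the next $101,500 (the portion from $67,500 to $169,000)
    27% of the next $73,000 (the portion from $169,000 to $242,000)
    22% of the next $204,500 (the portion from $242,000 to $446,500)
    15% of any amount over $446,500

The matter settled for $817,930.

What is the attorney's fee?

First $67,500 at 40% = $27,000.00
Next $101,500 at 33% = $33,495.00
Next $73,000 at 27% = $19,710.00
Next $204,500 at 22% = $44,990.00
Remaining $371,430 at 15% = $55,714.50
Fee: $27,000.00 + $33,495.00 + $19,710.00 + $44,990.00 + $55,714.50 = $180,909.50

$180,909.50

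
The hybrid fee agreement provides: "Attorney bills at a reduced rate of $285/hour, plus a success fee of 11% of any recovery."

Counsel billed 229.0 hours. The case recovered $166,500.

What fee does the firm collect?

Hourly: 229.0 × $285 = $65,265.00
Success fee: 11% of $166,500 = $18,315.00
Total: $65,265.00 + $18,315.00 = $83,580.00

$83,580.00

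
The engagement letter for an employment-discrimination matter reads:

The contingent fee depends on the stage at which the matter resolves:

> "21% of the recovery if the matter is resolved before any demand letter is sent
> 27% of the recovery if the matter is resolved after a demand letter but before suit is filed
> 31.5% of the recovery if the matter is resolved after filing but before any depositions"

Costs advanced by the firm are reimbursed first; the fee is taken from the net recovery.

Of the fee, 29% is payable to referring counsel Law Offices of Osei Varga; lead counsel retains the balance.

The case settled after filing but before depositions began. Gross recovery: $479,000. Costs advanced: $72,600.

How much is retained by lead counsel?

$90,891.36

Fee base (net of costs): $479,000 − $72,600 = $406,400
The matter settled after filing but before depositions began, so the 31.5% rate applies.
$406,400 × 31.5% = $128,016.00
Referral share: 29% of $128,016.00 = $37,124.64; lead counsel retains $128,016.00 − $37,124.64 = $90,891.36.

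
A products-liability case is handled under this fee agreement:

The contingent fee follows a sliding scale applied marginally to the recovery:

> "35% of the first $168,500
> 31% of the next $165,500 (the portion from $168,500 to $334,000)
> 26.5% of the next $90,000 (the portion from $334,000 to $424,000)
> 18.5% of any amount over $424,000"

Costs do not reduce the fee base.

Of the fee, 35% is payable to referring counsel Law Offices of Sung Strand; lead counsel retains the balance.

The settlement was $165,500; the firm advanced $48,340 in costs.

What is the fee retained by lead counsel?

Fee base is the gross recovery, $165,500; costs are reimbursed separately.
First $165,500 at 35% = $57,925.00
Referral share: 35% of $57,925.00 = $20,273.75; lead counsel retains $57,925.00 − $20,273.75 = $37,651.25.

$37,651.25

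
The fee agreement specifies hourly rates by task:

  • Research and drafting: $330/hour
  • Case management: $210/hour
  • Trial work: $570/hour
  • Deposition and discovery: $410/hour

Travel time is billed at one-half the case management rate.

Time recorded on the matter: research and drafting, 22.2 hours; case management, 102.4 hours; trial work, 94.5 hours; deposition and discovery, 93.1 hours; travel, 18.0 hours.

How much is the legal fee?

$122,756.00

Research and drafting: 22.2 × $330 = $7,326.00
Case management: 102.4 × $210 = $21,504.00
Trial work: 94.5 × $570 = $53,865.00
Deposition and discovery: 93.1 × $410 = $38,171.00
Subtotal: $7,326.00 + $21,504.00 + $53,865.00 + $38,171.00 = $120,866.00
Travel: 18.0 × ($210 ÷ 2) = 18.0 × $105.00 = $1,890.00
Total: $120,866.00 + $1,890.00 = $122,756.00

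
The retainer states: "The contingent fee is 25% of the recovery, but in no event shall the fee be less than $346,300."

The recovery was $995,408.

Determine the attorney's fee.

25% of $995,408 = $248,852.00
That is below the $346,300 minimum, so the minimum applies.

$346,300.00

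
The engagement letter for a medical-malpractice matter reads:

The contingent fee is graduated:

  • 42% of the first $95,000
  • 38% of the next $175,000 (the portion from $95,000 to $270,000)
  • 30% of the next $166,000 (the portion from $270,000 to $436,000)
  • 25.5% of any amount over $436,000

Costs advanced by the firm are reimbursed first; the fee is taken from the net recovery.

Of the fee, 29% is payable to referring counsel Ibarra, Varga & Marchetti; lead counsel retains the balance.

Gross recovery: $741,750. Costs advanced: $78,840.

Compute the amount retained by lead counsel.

$151,984.06

Fee base (net of costs): $741,750 − $78,840 = $662,910
First $95,000 at 42% = $39,900.00
Next $175,000 at 38% = $66,500.00
Next $166,000 at 30% = $49,800.00
Remaining $226,910 at 25.5% = $57,862.05
Fee: $39,900.00 + $66,500.00 + $49,800.00 + $57,862.05 = $214,062.05
Referral share: 29% of $214,062.05 = $62,077.99; lead counsel retains $214,062.05 − $62,077.99 = $151,984.06.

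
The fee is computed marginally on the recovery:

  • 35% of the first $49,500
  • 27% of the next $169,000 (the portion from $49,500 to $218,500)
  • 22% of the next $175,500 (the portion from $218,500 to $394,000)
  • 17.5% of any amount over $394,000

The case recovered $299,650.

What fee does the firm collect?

First $49,500 at 35% = $17,325.00
Next $169,000 at 27% = $45,630.00
Remaining $81,150 at 22% = $17,853.00
Fee: $17,325.00 + $45,630.00 + $17,853.00 = $80,808.00

$80,808.00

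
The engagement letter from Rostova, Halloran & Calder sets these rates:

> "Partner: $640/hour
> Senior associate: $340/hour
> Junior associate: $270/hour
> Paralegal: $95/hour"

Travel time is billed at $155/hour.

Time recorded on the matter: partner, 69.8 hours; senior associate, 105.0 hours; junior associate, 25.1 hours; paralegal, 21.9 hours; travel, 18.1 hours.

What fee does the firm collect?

$92,035.00

Partner: 69.8 × $640 = $44,672.00
Senior associate: 105.0 × $340 = $35,700.00
Junior associate: 25.1 × $270 = $6,777.00
Paralegal: 21.9 × $95 = $2,080.50
Subtotal: $44,672.00 + $35,700.00 + $6,777.00 + $2,080.50 = $89,229.50
Travel: 18.1 × $155 = $2,805.50
Total: $89,229.50 + $2,805.50 = $92,035.00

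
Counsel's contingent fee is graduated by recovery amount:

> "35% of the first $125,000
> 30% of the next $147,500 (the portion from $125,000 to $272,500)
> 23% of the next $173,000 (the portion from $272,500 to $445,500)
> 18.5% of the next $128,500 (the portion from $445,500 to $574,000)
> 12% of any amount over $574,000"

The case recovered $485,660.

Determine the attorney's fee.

First $125,000 at 35% = $43,750.00
Next $147,500 at 30% = $44,250.00
Next $173,000 at 23% = $39,790.00
Remaining $40,160 at 18.5% = $7,429.60
Fee: $43,750.00 + $44,250.00 + $39,790.00 + $7,429.60 = $135,219.60

$135,219.60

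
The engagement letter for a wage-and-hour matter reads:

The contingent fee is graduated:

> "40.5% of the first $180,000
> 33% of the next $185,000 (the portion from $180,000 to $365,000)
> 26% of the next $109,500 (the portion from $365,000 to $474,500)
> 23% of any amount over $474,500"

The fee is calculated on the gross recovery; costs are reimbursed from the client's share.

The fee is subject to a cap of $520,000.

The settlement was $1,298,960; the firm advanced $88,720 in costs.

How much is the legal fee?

$352,045.80

Fee base is the gross recovery, $1,298,960; costs are reimbursed separately.
First $180,000 at 40.5% = $72,900.00
Next $185,000 at 33% = $61,050.00
Next $109,500 at 26% = $28,470.00
Remaining $824,460 at 23% = $189,625.80
Fee: $72,900.00 + $61,050.00 + $28,470.00 + $189,625.80 = $352,045.80
$352,045.80 is under the $520,000 cap.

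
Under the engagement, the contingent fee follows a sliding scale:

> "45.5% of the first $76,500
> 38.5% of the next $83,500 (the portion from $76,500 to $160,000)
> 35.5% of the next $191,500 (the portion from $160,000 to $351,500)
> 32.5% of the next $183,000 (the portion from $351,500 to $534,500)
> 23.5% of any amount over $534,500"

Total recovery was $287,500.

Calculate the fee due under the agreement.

First $76,500 at 45.5% = $34,807.50
Next $83,500 at 38.5% = $32,147.50
Remaining $127,500 at 35.5% = $45,262.50
Fee: $34,807.50 + $32,147.50 + $45,262.50 = $112,217.50

$112,217.50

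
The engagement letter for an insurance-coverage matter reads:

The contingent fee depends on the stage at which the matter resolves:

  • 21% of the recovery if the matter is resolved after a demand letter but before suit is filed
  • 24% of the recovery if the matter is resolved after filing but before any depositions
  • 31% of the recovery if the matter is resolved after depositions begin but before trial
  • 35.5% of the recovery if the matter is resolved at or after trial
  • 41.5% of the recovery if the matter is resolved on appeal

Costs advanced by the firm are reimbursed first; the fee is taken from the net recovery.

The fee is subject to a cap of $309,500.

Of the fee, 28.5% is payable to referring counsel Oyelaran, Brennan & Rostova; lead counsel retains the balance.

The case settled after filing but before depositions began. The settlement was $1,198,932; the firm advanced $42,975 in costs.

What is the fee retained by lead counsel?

$198,362.22

Fee base (net of costs): $1,198,932 − $42,975 = $1,155,957
The matter settled after filing but before depositions began, so the 24% rate applies.
$1,155,957 × 24% = $277,429.68
$277,429.68 is under the $309,500 cap.
Referral share: 28.5% of $277,429.68 = $79,067.46; lead counsel retains $277,429.68 − $79,067.46 = $198,362.22.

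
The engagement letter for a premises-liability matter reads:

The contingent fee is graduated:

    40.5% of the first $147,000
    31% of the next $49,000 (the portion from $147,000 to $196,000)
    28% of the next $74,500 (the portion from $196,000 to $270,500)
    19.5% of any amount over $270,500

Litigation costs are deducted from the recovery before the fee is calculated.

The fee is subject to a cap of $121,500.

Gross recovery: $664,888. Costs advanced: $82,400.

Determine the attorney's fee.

Fee base (net of costs): $664,888 − $82,400 = $582,488
First $147,000 at 40.5% = $59,535.00
Next $49,000 at 31% = $15,190.00
Next $74,500 at 28% = $20,860.00
Remaining $311,988 at 19.5% = $60,837.66
Fee: $59,535.00 + $15,190.00 + $20,860.00 + $60,837.66 = $156,422.66
$156,422.66 exceeds the $121,500 cap, so the fee is capped at $121,500.00.

$121,500.00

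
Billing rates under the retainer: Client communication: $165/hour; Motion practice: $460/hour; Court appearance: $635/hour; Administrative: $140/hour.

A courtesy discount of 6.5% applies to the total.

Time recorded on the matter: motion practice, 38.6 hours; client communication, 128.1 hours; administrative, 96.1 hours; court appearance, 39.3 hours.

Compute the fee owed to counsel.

Client communication: 128.1 × $165 = $21,136.50
Motion practice: 38.6 × $460 = $17,756.00
Court appearance: 39.3 × $635 = $24,955.50
Administrative: 96.1 × $140 = $13,454.00
Subtotal: $77,302.00
Less 6.5% discount: −$5,024.63
Total: $77,302.00 − $5,024.63 = $72,277.37

$72,277.37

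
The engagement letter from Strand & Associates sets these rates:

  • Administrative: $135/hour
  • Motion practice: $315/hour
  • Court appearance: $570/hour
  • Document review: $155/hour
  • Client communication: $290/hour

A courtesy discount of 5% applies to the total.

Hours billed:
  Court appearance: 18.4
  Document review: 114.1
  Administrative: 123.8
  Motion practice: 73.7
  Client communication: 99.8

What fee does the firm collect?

$92,191.80

Administrative: 123.8 × $135 = $16,713.00
Motion practice: 73.7 × $315 = $23,215.50
Court appearance: 18.4 × $570 = $10,488.00
Document review: 114.1 × $155 = $17,685.50
Client communication: 99.8 × $290 = $28,942.00
Subtotal: $97,044.00
Less 5% discount: −$4,852.20
Total: $97,044.00 − $4,852.20 = $92,191.80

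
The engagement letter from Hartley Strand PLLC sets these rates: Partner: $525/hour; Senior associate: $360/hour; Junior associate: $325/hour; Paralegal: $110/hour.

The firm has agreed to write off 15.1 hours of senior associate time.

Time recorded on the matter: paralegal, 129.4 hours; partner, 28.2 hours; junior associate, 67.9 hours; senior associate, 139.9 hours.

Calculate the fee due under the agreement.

$96,034.50

Partner: 28.2 × $525 = $14,805.00
Senior associate: 139.9 × $360 = $50,364.00
Junior associate: 67.9 × $325 = $22,067.50
Paralegal: 129.4 × $110 = $14,234.00
Subtotal: $101,470.50
Write-off: 15.1 × $360 = $5,436.00
Total: $101,470.50 − $5,436.00 = $96,034.50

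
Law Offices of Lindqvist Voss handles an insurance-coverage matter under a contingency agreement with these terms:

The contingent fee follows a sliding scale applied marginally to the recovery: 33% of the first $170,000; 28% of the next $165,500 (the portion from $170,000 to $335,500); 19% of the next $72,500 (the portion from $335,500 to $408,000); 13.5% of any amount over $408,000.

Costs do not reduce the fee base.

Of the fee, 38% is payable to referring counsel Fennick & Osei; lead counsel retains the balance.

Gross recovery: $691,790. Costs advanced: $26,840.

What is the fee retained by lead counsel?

$95,806.52

Fee base is the gross recovery, $691,790; costs are reimbursed separately.
First $170,000 at 33% = $56,100.00
Next $165,500 at 28% = $46,340.00
Next $72,500 at 19% = $13,775.00
Remaining $283,790 at 13.5% = $38,311.65
Fee: $56,100.00 + $46,340.00 + $13,775.00 + $38,311.65 = $154,526.65
Referral share: 38% of $154,526.65 = $58,720.13; lead counsel retains $154,526.65 − $58,720.13 = $95,806.52.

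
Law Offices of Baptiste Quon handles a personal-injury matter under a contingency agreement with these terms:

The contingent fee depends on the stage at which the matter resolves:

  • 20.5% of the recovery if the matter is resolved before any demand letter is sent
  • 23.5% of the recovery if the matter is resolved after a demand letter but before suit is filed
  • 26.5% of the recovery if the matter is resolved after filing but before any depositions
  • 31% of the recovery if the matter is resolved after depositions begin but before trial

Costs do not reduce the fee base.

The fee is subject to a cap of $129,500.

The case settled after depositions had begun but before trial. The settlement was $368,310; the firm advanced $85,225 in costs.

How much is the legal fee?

Fee base is the gross recovery, $368,310; costs are reimbursed separately.
The matter settled after depositions had begun but before trial, so the 31% rate applies.
$368,310 × 31% = $114,176.10
$114,176.10 is under the $129,500 cap.

$114,176.10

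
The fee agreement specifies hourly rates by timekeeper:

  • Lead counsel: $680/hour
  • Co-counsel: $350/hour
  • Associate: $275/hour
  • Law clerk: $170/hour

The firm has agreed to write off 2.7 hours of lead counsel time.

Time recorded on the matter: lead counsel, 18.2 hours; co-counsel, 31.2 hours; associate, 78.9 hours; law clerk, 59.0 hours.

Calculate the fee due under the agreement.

Lead counsel: 18.2 × $680 = $12,376.00
Co-counsel: 31.2 × $350 = $10,920.00
Associate: 78.9 × $275 = $21,697.50
Law clerk: 59.0 × $170 = $10,030.00
Subtotal: $55,023.50
Write-off: 2.7 × $680 = $1,836.00
Total: $55,023.50 − $1,836.00 = $53,187.50

$53,187.50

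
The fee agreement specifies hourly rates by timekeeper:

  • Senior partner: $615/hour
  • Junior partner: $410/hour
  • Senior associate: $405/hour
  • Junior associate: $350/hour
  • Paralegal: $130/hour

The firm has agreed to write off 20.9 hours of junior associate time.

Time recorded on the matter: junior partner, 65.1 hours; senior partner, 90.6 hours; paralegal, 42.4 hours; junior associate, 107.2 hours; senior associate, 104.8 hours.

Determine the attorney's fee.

$160,571.00

Senior partner: 90.6 × $615 = $55,719.00
Junior partner: 65.1 × $410 = $26,691.00
Senior associate: 104.8 × $405 = $42,444.00
Junior associate: 107.2 × $350 = $37,520.00
Paralegal: 42.4 × $130 = $5,512.00
Subtotal: $167,886.00
Write-off: 20.9 × $350 = $7,315.00
Total: $167,886.00 − $7,315.00 = $160,571.00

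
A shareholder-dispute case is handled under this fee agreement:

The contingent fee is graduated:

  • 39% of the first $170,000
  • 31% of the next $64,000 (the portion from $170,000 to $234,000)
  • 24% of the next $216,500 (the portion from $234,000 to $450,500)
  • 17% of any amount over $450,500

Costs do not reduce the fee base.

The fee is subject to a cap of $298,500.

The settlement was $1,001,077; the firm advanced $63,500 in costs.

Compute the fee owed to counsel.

$231,698.09

Fee base is the gross recovery, $1,001,077; costs are reimbursed separately.
First $170,000 at 39% = $66,300.00
Next $64,000 at 31% = $19,840.00
Next $216,500 at 24% = $51,960.00
Remaining $550,577 at 17% = $93,598.09
Fee: $66,300.00 + $19,840.00 + $51,960.00 + $93,598.09 = $231,698.09
$231,698.09 is under the $298,500 cap.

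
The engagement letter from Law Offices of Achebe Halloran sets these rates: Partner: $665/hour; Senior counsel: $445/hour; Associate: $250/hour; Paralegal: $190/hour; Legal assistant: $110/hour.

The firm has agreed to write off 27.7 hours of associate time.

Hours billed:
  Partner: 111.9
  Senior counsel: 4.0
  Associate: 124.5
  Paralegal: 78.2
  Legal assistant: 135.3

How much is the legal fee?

$130,134.50

Partner: 111.9 × $665 = $74,413.50
Senior counsel: 4.0 × $445 = $1,780.00
Associate: 124.5 × $250 = $31,125.00
Paralegal: 78.2 × $190 = $14,858.00
Legal assistant: 135.3 × $110 = $14,883.00
Subtotal: $137,059.50
Write-off: 27.7 × $250 = $6,925.00
Total: $137,059.50 − $6,925.00 = $130,134.50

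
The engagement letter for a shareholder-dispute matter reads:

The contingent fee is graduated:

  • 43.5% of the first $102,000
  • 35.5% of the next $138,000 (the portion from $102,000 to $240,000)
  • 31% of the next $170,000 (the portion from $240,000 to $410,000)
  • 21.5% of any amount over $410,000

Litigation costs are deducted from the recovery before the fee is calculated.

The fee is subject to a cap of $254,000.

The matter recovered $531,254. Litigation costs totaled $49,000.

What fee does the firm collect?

$161,594.61

Fee base (net of costs): $531,254 − $49,000 = $482,254
First $102,000 at 43.5% = $44,370.00
Next $138,000 at 35.5% = $48,990.00
Next $170,000 at 31% = $52,700.00
Remaining $72,254 at 21.5% = $15,534.61
Fee: $44,370.00 + $48,990.00 + $52,700.00 + $15,534.61 = $161,594.61
$161,594.61 is under the $254,000 cap.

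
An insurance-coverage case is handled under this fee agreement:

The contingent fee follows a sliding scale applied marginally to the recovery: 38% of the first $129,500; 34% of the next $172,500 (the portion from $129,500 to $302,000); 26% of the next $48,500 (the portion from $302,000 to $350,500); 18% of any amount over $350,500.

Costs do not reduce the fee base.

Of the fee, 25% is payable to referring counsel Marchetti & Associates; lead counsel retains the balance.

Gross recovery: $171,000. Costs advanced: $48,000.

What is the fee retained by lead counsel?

Fee base is the gross recovery, $171,000; costs are reimbursed separately.
First $129,500 at 38% = $49,210.00
Remaining $41,500 at 34% = $14,110.00
Fee: $49,210.00 + $14,110.00 = $63,320.00
Referral share: 25% of $63,320.00 = $15,830.00; lead counsel retains $63,320.00 − $15,830.00 = $47,490.00.

$47,490.00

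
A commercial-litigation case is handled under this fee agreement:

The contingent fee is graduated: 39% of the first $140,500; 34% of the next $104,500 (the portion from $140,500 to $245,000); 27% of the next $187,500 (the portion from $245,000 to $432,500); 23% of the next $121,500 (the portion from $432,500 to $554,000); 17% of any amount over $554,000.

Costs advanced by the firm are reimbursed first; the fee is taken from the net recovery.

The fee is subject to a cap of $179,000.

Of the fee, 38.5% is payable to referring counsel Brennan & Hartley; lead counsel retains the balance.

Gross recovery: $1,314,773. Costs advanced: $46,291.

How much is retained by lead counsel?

Fee base (net of costs): $1,314,773 − $46,291 = $1,268,482
First $140,500 at 39% = $54,795.00
Next $104,500 at 34% = $35,530.00
Next $187,500 at 27% = $50,625.00
Next $121,500 at 23% = $27,945.00
Remaining $714,482 at 17% = $121,461.94
Fee: $54,795.00 + $35,530.00 + $50,625.00 + $27,945.00 + $121,461.94 = $290,356.94
$290,356.94 exceeds the $179,000 cap, so the fee is capped at $179,000.00.
Referral share: 38.5% of $179,000.00 = $68,915.00; lead counsel retains $179,000.00 − $68,915.00 = $110,085.00.

$110,085.00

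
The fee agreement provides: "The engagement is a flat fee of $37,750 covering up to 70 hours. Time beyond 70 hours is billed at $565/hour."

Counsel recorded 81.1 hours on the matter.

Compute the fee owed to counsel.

$44,021.50

Flat fee: $37,750.00
Excess hours: 81.1 − 70 = 11.1
Overrun: 11.1 × $565 = $6,271.50
Total: $37,750.00 + $6,271.50 = $44,021.50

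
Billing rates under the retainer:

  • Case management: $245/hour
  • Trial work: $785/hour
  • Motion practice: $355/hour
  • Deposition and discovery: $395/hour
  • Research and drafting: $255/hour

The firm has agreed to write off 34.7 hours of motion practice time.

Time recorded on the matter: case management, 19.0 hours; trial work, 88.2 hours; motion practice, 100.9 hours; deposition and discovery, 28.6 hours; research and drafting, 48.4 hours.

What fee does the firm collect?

Case management: 19.0 × $245 = $4,655.00
Trial work: 88.2 × $785 = $69,237.00
Motion practice: 100.9 × $355 = $35,819.50
Deposition and discovery: 28.6 × $395 = $11,297.00
Research and drafting: 48.4 × $255 = $12,342.00
Subtotal: $133,350.50
Write-off: 34.7 × $355 = $12,318.50
Total: $133,350.50 − $12,318.50 = $121,032.00

$121,032.00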